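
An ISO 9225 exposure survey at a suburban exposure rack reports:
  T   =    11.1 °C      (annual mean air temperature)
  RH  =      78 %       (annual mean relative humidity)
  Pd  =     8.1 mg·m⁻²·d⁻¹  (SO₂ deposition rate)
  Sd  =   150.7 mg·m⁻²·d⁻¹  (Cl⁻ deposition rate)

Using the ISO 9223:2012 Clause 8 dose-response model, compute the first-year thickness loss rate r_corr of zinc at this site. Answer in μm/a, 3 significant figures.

zinc: f(T) = -0.071·(T−10) [T>10 °C] = -0.0781
  Pd branch = 0.0129·Pd^0.44·e^(0.046·RH+f) = 1.083 μm/a
  Cl⁻ term: 0.0175·150.7^0.57·exp(0.008·78+0.085·11.1) = 1.463
  sum: 1.083 + 1.463 → r_corr = 2.546 μm/a

r_corr = 2.55 μm/a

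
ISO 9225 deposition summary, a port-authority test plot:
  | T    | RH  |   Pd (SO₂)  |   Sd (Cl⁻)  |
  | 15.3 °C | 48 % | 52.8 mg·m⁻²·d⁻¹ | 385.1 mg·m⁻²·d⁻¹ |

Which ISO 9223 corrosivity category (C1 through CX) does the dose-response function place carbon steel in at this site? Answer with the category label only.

C4

carbon steel: T>10 °C ⇒ hinge -0.054·(15.3−10) = -0.2862
  sulphur-dioxide contribution → 27.31 μm/a
  chloride contribution → 36.76 μm/a
  ⇒ r_corr(carbon steel) = 64.07 μm/a
Category bounds: 50…80 μm/a bracket r_corr ⇒ C4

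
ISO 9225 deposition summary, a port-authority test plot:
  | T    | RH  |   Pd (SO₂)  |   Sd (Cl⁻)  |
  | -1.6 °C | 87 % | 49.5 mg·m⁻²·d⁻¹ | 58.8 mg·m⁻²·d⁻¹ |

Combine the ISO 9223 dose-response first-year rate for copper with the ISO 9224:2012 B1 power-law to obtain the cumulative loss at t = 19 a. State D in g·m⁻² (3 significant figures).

D(19) = 78.4 g·m⁻²

copper: T≤10 °C ⇒ hinge +0.126·(-1.6−10) = -1.4616
  sulphur-dioxide contribution → 0.5746 μm/a
  chloride contribution → 0.6526 μm/a
  total first-year rate 1.227 μm/a
ISO 9224: D(t) = r_corr · t^b with b = 0.667 (copper, B1)
  D(19) = 1.227 × 19^0.667 = 1.227 × 7.127 = 8.746 μm
  Mass loss = 8.746 μm × 8.96 g/cm³ = 78.37 g·m⁻²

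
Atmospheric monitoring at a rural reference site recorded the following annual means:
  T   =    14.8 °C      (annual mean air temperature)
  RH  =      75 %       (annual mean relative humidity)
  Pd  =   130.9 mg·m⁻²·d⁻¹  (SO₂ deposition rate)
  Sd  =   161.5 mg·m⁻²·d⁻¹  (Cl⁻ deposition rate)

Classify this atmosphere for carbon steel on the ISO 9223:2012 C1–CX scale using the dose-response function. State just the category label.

C5

carbon steel: temperature factor f = -0.054·(4.8) = -0.2592
  sulphur-dioxide contribution → 77.21 μm/a
  chloride contribution → 51.24 μm/a
  total first-year rate 128.5 μm/a
128 μm/a falls in (80, 200] for carbon steel → category C5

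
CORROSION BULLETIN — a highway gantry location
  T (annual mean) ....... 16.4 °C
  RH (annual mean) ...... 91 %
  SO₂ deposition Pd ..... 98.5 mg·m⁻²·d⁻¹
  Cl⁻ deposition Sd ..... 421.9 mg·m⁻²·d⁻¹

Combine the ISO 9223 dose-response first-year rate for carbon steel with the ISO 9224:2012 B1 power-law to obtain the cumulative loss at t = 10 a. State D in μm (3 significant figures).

carbon steel: T>10 °C ⇒ hinge -0.054·(16.4−10) = -0.3456
  Pd branch = 1.77·Pd^0.52·e^(0.02·RH+f) = 84.12 μm/a
  Cl⁻ term: 0.102·421.9^0.62·exp(0.033·91+0.04·16.4) = 168
  r_corr = 84.12 + 168 = 252.1 μm/a
Long-term exponent b (ISO 9224 Table 2, B1) = 0.523
  D(10) = 252.1 × 10^0.523 = 252.1 × 3.334 = 840.6 μm

D(10) = 841 μm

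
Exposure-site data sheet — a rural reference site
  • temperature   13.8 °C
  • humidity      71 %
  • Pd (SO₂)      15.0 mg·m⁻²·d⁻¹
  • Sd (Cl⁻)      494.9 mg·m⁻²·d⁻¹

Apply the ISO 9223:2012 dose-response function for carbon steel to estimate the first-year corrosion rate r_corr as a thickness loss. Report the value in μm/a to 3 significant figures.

r_corr = 111 μm/a

carbon steel: temperature factor f = -0.054·(3.8) = -0.2052
  Pd branch = 1.77·Pd^0.52·e^(0.02·RH+f) = 24.38 μm/a
  Cl⁻ term: 0.102·494.9^0.62·exp(0.033·71+0.04·13.8) = 86.39
  r_corr = 24.38 + 86.39 = 110.8 μm/a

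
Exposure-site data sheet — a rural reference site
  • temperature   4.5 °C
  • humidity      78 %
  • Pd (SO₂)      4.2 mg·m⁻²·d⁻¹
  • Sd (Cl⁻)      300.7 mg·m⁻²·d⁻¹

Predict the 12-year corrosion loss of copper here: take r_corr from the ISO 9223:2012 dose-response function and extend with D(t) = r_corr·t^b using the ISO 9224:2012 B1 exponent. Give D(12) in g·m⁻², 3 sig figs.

D(12) = 64.5 g·m⁻²

copper: T≤10 °C ⇒ hinge +0.126·(4.5−10) = -0.6930
  SO₂ term: 0.0053·4.2^0.26·exp(0.059·78-0.6930) = 0.3837
  Sd branch = 0.01025·Sd^0.27·e^(0.036·RH+0.049·T) = 0.9887 μm/a
  sum: 0.3837 + 0.9887 → r_corr = 1.372 μm/a
Long-term exponent b (ISO 9224 Table 2, B1) = 0.667
  D(12) = 1.372 × 12^0.667 = 1.372 × 5.246 = 7.2 μm
  Mass loss = 7.2 μm × 8.96 g/cm³ = 64.51 g·m⁻²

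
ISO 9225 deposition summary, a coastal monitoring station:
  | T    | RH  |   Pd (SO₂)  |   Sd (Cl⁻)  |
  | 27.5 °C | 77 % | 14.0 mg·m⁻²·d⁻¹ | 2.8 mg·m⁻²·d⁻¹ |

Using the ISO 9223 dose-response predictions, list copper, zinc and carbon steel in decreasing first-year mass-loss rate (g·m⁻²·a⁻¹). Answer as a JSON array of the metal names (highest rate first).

copper: f(T) = -0.080·(T−10) [T>10 °C] = -1.4000
  sulphur-dioxide contribution → 0.2439 μm/a
  chloride contribution → 0.8328 μm/a
  total first-year rate 1.077 μm/a
  mass loss = 1.077 μm/a × 8.96 g/cm³ = 9.647 g·m⁻²·a⁻¹
zinc: f(T) = -0.071·(T−10) [T>10 °C] = -1.2425
  sulphur-dioxide contribution → 0.4107 μm/a
  chloride contribution → 0.6034 μm/a
  ⇒ r_corr(zinc) = 1.014 μm/a
  mass loss = 1.014 μm/a × 7.14 g/cm³ = 7.241 g·m⁻²·a⁻¹
carbon steel: T>10 °C ⇒ hinge -0.054·(27.5−10) = -0.9450
  sulphur-dioxide contribution → 12.66 μm/a
  chloride contribution → 7.364 μm/a
  ⇒ r_corr(carbon steel) = 20.02 μm/a
  mass loss = 20.02 μm/a × 7.85 g/cm³ = 157.2 g·m⁻²·a⁻¹
Ordering by g·m⁻²·a⁻¹: carbon steel (157) > copper (9.65) > zinc (7.24)

["carbon steel", "copper", "zinc"]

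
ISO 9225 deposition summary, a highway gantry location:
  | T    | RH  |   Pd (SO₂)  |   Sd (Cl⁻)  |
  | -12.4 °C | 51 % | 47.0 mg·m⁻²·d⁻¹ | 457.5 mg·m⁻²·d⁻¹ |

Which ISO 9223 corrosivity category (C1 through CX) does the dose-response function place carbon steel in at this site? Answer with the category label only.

carbon steel: f(T) = +0.150·(T−10) [T≤10 °C] = -3.3600
  Pd branch = 1.77·Pd^0.52·e^(0.02·RH+f) = 1.262 μm/a
  Cl⁻ term: 0.102·457.5^0.62·exp(0.033·51+0.04·-12.4) = 14.91
  sum: 1.262 + 14.91 → r_corr = 16.17 μm/a
16.2 μm/a falls in (1.3, 25] for carbon steel → category C2

C2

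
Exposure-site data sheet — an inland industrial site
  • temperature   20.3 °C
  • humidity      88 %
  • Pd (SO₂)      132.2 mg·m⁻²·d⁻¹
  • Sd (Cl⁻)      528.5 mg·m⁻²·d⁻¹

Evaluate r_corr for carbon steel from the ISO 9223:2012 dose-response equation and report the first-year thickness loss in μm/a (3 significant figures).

carbon steel: T>10 °C ⇒ hinge -0.054·(20.3−10) = -0.5562
  SO₂ term: 1.77·132.2^0.52·exp(0.02·88-0.5562) = 74.79
  Sd branch = 0.102·Sd^0.62·e^(0.033·RH+0.04·T) = 204.5 μm/a
  r_corr = 74.79 + 204.5 = 279.3 μm/a

r_corr = 279 μm/a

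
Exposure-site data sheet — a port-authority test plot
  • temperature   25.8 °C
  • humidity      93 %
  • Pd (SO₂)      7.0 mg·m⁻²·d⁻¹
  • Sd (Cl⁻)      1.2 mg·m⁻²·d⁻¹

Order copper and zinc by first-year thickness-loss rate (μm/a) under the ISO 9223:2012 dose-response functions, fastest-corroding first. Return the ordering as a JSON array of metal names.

copper: T>10 °C ⇒ hinge -0.080·(25.8−10) = -1.2640
  Pd branch = 0.0053·Pd^0.26·e^(0.059·RH+f) = 0.5998 μm/a
  Sd branch = 0.01025·Sd^0.27·e^(0.036·RH+0.049·T) = 1.084 μm/a
  r_corr = 0.5998 + 1.084 = 1.684 μm/a
zinc: f(T) = -0.071·(T−10) [T>10 °C] = -1.1218
  SO₂ term: 0.0129·7.0^0.44·exp(0.046·93-1.1218) = 0.7131
  Sd branch = 0.0175·Sd^0.57·e^(0.008·RH+0.085·T) = 0.3662 μm/a
  r_corr = 0.7131 + 0.3662 = 1.079 μm/a
Ordering by μm/a: copper (1.68) > zinc (1.08)

["copper", "zinc"]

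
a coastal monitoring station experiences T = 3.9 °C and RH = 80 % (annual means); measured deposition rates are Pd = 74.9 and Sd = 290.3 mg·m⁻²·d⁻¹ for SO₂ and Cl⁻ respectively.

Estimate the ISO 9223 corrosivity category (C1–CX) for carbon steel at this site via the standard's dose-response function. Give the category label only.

C5

carbon steel: temperature factor f = +0.150·(-6.1) = -0.9150
  Pd branch = 1.77·Pd^0.52·e^(0.02·RH+f) = 33.13 μm/a
  Cl⁻ term: 0.102·290.3^0.62·exp(0.033·80+0.04·3.9) = 56.22
  r_corr = 33.13 + 56.22 = 89.34 μm/a
89.3 μm/a falls in (80, 200] for carbon steel → category C5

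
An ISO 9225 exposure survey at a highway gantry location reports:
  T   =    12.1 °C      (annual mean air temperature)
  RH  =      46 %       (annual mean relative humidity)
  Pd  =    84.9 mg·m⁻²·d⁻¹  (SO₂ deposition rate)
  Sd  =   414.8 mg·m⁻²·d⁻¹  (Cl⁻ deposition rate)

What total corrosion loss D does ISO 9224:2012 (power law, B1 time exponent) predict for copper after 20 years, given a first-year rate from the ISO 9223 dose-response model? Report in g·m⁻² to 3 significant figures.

D(20) = 46.9 g·m⁻²

copper: temperature factor f = -0.080·(2.1) = -0.1680
  sulphur-dioxide contribution → 0.2145 μm/a
  chloride contribution → 0.4946 μm/a
  total first-year rate 0.7091 μm/a
ISO 9224: D(t) = r_corr · t^b with b = 0.667 (copper, B1)
  D(20) = 0.7091 × 20^0.667 = 0.7091 × 7.375 = 5.23 μm
  Mass loss = 5.23 μm × 8.96 g/cm³ = 46.86 g·m⁻²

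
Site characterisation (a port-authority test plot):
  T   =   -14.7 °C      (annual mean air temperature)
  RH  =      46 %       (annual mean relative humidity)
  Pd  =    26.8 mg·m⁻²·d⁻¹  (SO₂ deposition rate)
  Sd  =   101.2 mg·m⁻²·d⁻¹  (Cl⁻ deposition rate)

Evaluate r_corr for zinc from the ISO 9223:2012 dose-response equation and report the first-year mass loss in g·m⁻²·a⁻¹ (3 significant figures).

zinc: f(T) = +0.038·(T−10) [T≤10 °C] = -0.9386
  SO₂ term: 0.0129·26.8^0.44·exp(0.046·46-0.9386) = 0.178
  Cl⁻ term: 0.0175·101.2^0.57·exp(0.008·46+0.085·-14.7) = 0.1007
  sum: 0.178 + 0.1007 → r_corr = 0.2787 μm/a
Convert to mass loss: 0.2787 μm/a × 7.14 g/cm³ = 1.99 g·m⁻²·a⁻¹

r_corr = 1.99 g·m⁻²·a⁻¹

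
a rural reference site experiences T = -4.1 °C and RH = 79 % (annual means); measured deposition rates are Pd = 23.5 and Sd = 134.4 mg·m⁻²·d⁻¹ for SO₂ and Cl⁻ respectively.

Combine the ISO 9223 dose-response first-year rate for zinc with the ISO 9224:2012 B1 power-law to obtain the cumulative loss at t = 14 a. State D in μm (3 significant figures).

zinc: f(T) = +0.038·(T−10) [T≤10 °C] = -0.5358
  SO₂ term: 0.0129·23.5^0.44·exp(0.046·79-0.5358) = 1.147
  Cl⁻ term: 0.0175·134.4^0.57·exp(0.008·79+0.085·-4.1) = 0.3796
  r_corr = 1.147 + 0.3796 = 1.526 μm/a
ISO 9224: D(t) = r_corr · t^b with b = 0.813 (zinc, B1)
  D(14) = 1.526 × 14^0.813 = 1.526 × 8.547 = 13.04 μm

D(14) = 13.0 μm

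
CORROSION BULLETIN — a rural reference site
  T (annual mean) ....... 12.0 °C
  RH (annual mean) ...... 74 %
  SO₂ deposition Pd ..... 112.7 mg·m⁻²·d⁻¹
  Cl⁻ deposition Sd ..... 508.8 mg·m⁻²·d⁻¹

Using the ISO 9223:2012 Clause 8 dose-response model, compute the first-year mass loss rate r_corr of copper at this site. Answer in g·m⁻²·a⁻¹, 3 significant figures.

copper: temperature factor f = -0.080·(2.0) = -0.1600
  Pd branch = 0.0053·Pd^0.26·e^(0.059·RH+f) = 1.215 μm/a
  Sd branch = 0.01025·Sd^0.27·e^(0.036·RH+0.049·T) = 1.425 μm/a
  r_corr = 1.215 + 1.425 = 2.64 μm/a
Convert to mass loss: 2.64 μm/a × 8.96 g/cm³ = 23.65 g·m⁻²·a⁻¹

r_corr = 23.7 g·m⁻²·a⁻¹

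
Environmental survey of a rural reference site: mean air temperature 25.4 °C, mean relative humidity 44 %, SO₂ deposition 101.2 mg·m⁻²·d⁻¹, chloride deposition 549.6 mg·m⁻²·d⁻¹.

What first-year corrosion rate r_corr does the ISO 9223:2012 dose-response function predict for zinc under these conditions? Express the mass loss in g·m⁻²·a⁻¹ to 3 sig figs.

r_corr = 57.9 g·m⁻²·a⁻¹

zinc: T>10 °C ⇒ hinge -0.071·(25.4−10) = -1.0934
  SO₂ term: 0.0129·101.2^0.44·exp(0.046·44-1.0934) = 0.2495
  Sd branch = 0.0175·Sd^0.57·e^(0.008·RH+0.085·T) = 7.859 μm/a
  sum: 0.2495 + 7.859 → r_corr = 8.109 μm/a
Convert to mass loss: 8.109 μm/a × 7.14 g/cm³ = 57.9 g·m⁻²·a⁻¹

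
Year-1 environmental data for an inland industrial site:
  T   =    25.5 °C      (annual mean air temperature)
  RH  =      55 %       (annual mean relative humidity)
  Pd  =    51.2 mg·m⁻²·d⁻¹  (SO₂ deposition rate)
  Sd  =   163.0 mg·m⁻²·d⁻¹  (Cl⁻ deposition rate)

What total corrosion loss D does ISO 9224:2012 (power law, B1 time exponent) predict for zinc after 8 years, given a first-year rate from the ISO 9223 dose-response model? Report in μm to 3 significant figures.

D(8) = 25.1 μm

zinc: T>10 °C ⇒ hinge -0.071·(25.5−10) = -1.1005
  sulphur-dioxide contribution → 0.3044 μm/a
  chloride contribution → 4.329 μm/a
  total first-year rate 4.634 μm/a
ISO 9224: D(t) = r_corr · t^b with b = 0.813 (zinc, B1)
  D(8) = 4.634 × 8^0.813 = 4.634 × 5.423 = 25.13 μm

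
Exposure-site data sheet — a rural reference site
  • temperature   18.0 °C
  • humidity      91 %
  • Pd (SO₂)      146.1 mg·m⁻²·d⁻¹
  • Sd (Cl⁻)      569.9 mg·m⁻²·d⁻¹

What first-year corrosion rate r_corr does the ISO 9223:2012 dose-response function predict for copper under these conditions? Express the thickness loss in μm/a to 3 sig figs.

r_corr = 5.83 μm/a

copper: T>10 °C ⇒ hinge -0.080·(18.0−10) = -0.6400
  SO₂ term: 0.0053·146.1^0.26·exp(0.059·91-0.6400) = 2.192
  Cl⁻ term: 0.01025·569.9^0.27·exp(0.036·91+0.049·18.0) = 3.636
  r_corr = 2.192 + 3.636 = 5.828 μm/a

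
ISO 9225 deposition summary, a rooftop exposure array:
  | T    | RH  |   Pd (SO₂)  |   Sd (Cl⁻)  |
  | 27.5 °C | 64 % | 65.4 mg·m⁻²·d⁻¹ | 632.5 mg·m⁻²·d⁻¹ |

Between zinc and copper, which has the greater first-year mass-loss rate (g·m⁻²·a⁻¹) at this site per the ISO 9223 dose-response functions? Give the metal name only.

zinc

zinc: f(T) = -0.071·(T−10) [T>10 °C] = -1.2425
  Pd branch = 0.0129·Pd^0.44·e^(0.046·RH+f) = 0.445 μm/a
  Cl⁻ term: 0.0175·632.5^0.57·exp(0.008·64+0.085·27.5) = 11.94
  sum: 0.445 + 11.94 → r_corr = 12.39 μm/a
  mass loss = 12.39 μm/a × 7.14 g/cm³ = 88.46 g·m⁻²·a⁻¹
copper: f(T) = -0.080·(T−10) [T>10 °C] = -1.4000
  Pd branch = 0.0053·Pd^0.26·e^(0.059·RH+f) = 0.1691 μm/a
  Cl⁻ term: 0.01025·632.5^0.27·exp(0.036·64+0.049·27.5) = 2.253
  sum: 0.1691 + 2.253 → r_corr = 2.423 μm/a
  mass loss = 2.423 μm/a × 8.96 g/cm³ = 21.71 g·m⁻²·a⁻¹
Ordering by g·m⁻²·a⁻¹: zinc (88.5) > copper (21.7)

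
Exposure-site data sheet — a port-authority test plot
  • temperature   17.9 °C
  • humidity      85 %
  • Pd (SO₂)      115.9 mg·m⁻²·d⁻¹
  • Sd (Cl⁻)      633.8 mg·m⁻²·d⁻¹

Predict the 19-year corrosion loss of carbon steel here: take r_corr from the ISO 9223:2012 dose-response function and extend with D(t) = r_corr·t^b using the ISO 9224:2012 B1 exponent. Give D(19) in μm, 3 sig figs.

D(19) = 1.23e+03 μm

carbon steel: temperature factor f = -0.054·(7.9) = -0.4266
  sulphur-dioxide contribution → 74.87 μm/a
  chloride contribution → 188.3 μm/a
  total first-year rate 263.2 μm/a
ISO 9224: D(t) = r_corr · t^b with b = 0.523 (carbon steel, B1)
  D(19) = 263.2 × 19^0.523 = 263.2 × 4.664 = 1228 μm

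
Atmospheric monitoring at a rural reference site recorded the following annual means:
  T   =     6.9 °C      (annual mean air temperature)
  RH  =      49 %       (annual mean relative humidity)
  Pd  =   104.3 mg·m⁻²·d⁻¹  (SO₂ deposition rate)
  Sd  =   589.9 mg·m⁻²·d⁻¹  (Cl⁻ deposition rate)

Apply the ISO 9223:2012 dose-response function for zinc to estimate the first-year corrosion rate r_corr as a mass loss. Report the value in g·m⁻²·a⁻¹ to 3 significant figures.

zinc: temperature factor f = +0.038·(-3.1) = -0.1178
  sulphur-dioxide contribution → 0.8441 μm/a
  chloride contribution → 1.767 μm/a
  ⇒ r_corr(zinc) = 2.611 μm/a
Convert to mass loss: 2.611 μm/a × 7.14 g/cm³ = 18.65 g·m⁻²·a⁻¹

r_corr = 18.6 g·m⁻²·a⁻¹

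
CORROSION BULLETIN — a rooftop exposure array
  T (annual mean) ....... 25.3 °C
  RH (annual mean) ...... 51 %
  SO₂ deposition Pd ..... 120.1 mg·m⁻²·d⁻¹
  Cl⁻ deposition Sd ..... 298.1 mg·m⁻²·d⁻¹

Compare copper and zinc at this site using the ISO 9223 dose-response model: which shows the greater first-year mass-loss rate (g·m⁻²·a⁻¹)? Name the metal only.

copper: temperature factor f = -0.080·(15.3) = -1.2240
  sulphur-dioxide contribution → 0.1097 μm/a
  chloride contribution → 1.034 μm/a
  ⇒ r_corr(copper) = 1.144 μm/a
  mass loss = 1.144 μm/a × 8.96 g/cm³ = 10.25 g·m⁻²·a⁻¹
zinc: f(T) = -0.071·(T−10) [T>10 °C] = -1.0863
  sulphur-dioxide contribution → 0.3738 μm/a
  chloride contribution → 5.815 μm/a
  ⇒ r_corr(zinc) = 6.189 μm/a
  mass loss = 6.189 μm/a × 7.14 g/cm³ = 44.19 g·m⁻²·a⁻¹
Ordering by g·m⁻²·a⁻¹: zinc (44.2) > copper (10.2)

zinc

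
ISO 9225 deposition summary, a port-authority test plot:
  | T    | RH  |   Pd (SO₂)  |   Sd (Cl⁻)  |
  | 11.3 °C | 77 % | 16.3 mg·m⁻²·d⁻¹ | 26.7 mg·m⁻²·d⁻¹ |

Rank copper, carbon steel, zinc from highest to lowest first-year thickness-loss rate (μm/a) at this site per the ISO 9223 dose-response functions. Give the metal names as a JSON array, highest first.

["carbon steel", "zinc", "copper"]

copper: T>10 °C ⇒ hinge -0.080·(11.3−10) = -0.1040
  Pd branch = 0.0053·Pd^0.26·e^(0.059·RH+f) = 0.9274 μm/a
  Cl⁻ term: 0.01025·26.7^0.27·exp(0.036·77+0.049·11.3) = 0.6922
  sum: 0.9274 + 0.6922 → r_corr = 1.62 μm/a
carbon steel: T>10 °C ⇒ hinge -0.054·(11.3−10) = -0.0702
  Pd branch = 1.77·Pd^0.52·e^(0.02·RH+f) = 32.86 μm/a
  Sd branch = 0.102·Sd^0.62·e^(0.033·RH+0.04·T) = 15.59 μm/a
  sum: 32.86 + 15.59 → r_corr = 48.45 μm/a
zinc: T>10 °C ⇒ hinge -0.071·(11.3−10) = -0.0923
  SO₂ term: 0.0129·16.3^0.44·exp(0.046·77-0.0923) = 1.387
  Sd branch = 0.0175·Sd^0.57·e^(0.008·RH+0.085·T) = 0.5506 μm/a
  sum: 1.387 + 0.5506 → r_corr = 1.938 μm/a
Ordering by μm/a: carbon steel (48.4) > zinc (1.94) > copper (1.62)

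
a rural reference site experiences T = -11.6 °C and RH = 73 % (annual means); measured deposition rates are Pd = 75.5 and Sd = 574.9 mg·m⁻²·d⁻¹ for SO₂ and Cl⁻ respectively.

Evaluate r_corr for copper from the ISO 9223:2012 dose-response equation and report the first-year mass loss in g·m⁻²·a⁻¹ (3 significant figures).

r_corr = 4.72 g·m⁻²·a⁻¹

copper: f(T) = +0.126·(T−10) [T≤10 °C] = -2.7216
  Pd branch = 0.0053·Pd^0.26·e^(0.059·RH+f) = 0.07963 μm/a
  Sd branch = 0.01025·Sd^0.27·e^(0.036·RH+0.049·T) = 0.447 μm/a
  sum: 0.07963 + 0.447 → r_corr = 0.5266 μm/a
Convert to mass loss: 0.5266 μm/a × 8.96 g/cm³ = 4.718 g·m⁻²·a⁻¹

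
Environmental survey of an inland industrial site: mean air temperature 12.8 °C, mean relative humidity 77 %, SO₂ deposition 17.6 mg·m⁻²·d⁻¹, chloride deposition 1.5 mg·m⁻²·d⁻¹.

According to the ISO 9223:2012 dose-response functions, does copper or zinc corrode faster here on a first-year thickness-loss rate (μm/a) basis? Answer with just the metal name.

zinc

copper: T>10 °C ⇒ hinge -0.080·(12.8−10) = -0.2240
  Pd branch = 0.0053·Pd^0.26·e^(0.059·RH+f) = 0.8391 μm/a
  Sd branch = 0.01025·Sd^0.27·e^(0.036·RH+0.049·T) = 0.3424 μm/a
  r_corr = 0.8391 + 0.3424 = 1.182 μm/a
zinc: T>10 °C ⇒ hinge -0.071·(12.8−10) = -0.1988
  Pd branch = 0.0129·Pd^0.44·e^(0.046·RH+f) = 1.29 μm/a
  Cl⁻ term: 0.0175·1.5^0.57·exp(0.008·77+0.085·12.8) = 0.1212
  r_corr = 1.29 + 0.1212 = 1.411 μm/a
Ordering by μm/a: zinc (1.41) > copper (1.18)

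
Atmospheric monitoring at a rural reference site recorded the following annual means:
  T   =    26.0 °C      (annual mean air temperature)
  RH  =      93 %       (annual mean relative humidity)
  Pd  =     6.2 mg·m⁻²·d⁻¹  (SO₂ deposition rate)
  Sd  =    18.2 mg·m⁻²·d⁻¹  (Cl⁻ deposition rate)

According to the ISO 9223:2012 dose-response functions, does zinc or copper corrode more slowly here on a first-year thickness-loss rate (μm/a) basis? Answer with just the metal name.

zinc: temperature factor f = -0.071·(16.0) = -1.1360
  Pd branch = 0.0129·Pd^0.44·e^(0.046·RH+f) = 0.6665 μm/a
  Sd branch = 0.0175·Sd^0.57·e^(0.008·RH+0.085·T) = 1.755 μm/a
  sum: 0.6665 + 1.755 → r_corr = 2.421 μm/a
copper: f(T) = -0.080·(T−10) [T>10 °C] = -1.2800
  SO₂ term: 0.0053·6.2^0.26·exp(0.059·93-1.2800) = 0.572
  Sd branch = 0.01025·Sd^0.27·e^(0.036·RH+0.049·T) = 2.282 μm/a
  r_corr = 0.572 + 2.282 = 2.854 μm/a
Ordering by μm/a: copper (2.85) > zinc (2.42)

zinc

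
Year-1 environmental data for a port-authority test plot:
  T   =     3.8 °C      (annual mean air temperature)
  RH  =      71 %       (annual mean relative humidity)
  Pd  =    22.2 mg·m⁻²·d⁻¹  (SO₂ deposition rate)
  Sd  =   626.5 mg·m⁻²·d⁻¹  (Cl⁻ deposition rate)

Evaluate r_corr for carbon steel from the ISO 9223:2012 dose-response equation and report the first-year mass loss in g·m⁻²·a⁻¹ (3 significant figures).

r_corr = 640 g·m⁻²·a⁻¹

carbon steel: T≤10 °C ⇒ hinge +0.150·(3.8−10) = -0.9300
  SO₂ term: 1.77·22.2^0.52·exp(0.02·71-0.9300) = 14.48
  Cl⁻ term: 0.102·626.5^0.62·exp(0.033·71+0.04·3.8) = 67.03
  r_corr = 14.48 + 67.03 = 81.51 μm/a
Convert to mass loss: 81.51 μm/a × 7.85 g/cm³ = 639.9 g·m⁻²·a⁻¹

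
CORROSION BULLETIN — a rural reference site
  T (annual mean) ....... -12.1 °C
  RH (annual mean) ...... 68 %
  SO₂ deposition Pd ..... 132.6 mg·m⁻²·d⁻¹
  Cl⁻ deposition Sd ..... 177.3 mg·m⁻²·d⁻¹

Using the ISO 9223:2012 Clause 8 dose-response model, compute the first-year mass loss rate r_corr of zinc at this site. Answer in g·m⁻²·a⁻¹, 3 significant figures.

zinc: T≤10 °C ⇒ hinge +0.038·(-12.1−10) = -0.8398
  Pd branch = 0.0129·Pd^0.44·e^(0.046·RH+f) = 1.092 μm/a
  Sd branch = 0.0175·Sd^0.57·e^(0.008·RH+0.085·T) = 0.2062 μm/a
  r_corr = 1.092 + 0.2062 = 1.298 μm/a
Convert to mass loss: 1.298 μm/a × 7.14 g/cm³ = 9.27 g·m⁻²·a⁻¹

r_corr = 9.27 g·m⁻²·a⁻¹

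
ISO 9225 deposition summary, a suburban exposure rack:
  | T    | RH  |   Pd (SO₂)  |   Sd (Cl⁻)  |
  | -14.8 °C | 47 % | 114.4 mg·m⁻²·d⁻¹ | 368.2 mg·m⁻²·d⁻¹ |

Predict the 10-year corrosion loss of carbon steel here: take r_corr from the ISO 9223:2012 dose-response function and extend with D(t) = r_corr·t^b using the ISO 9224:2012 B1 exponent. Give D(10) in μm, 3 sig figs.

D(10) = 38.9 μm

carbon steel: T≤10 °C ⇒ hinge +0.150·(-14.8−10) = -3.7200
  sulphur-dioxide contribution → 1.291 μm/a
  chloride contribution → 10.38 μm/a
  ⇒ r_corr(carbon steel) = 11.67 μm/a
ISO 9224: D(t) = r_corr · t^b with b = 0.523 (carbon steel, B1)
  D(10) = 11.67 × 10^0.523 = 11.67 × 3.334 = 38.9 μm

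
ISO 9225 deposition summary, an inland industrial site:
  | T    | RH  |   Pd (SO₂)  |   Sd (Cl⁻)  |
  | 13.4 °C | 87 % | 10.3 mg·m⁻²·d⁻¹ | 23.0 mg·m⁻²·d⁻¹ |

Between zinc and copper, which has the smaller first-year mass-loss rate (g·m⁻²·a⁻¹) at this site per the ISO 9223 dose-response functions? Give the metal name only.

zinc: temperature factor f = -0.071·(3.4) = -0.2414
  SO₂ term: 0.0129·10.3^0.44·exp(0.046·87-0.2414) = 1.547
  Sd branch = 0.0175·Sd^0.57·e^(0.008·RH+0.085·T) = 0.6549 μm/a
  r_corr = 1.547 + 0.6549 = 2.202 μm/a
  mass loss = 2.202 μm/a × 7.14 g/cm³ = 15.72 g·m⁻²·a⁻¹
copper: temperature factor f = -0.080·(3.4) = -0.2720
  Pd branch = 0.0053·Pd^0.26·e^(0.059·RH+f) = 1.255 μm/a
  Sd branch = 0.01025·Sd^0.27·e^(0.036·RH+0.049·T) = 1.056 μm/a
  sum: 1.255 + 1.056 → r_corr = 2.311 μm/a
  mass loss = 2.311 μm/a × 8.96 g/cm³ = 20.71 g·m⁻²·a⁻¹
Ordering by g·m⁻²·a⁻¹: copper (20.7) > zinc (15.7)

zinc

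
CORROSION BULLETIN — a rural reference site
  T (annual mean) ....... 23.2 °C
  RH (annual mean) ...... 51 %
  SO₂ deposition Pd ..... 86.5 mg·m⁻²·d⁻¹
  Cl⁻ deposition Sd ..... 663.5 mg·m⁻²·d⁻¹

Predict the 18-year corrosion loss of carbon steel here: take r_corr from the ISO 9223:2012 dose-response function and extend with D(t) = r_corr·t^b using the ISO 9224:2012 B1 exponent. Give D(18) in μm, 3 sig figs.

D(18) = 465 μm

carbon steel: T>10 °C ⇒ hinge -0.054·(23.2−10) = -0.7128
  sulphur-dioxide contribution → 24.47 μm/a
  chloride contribution → 78 μm/a
  ⇒ r_corr(carbon steel) = 102.5 μm/a
Power-law: D(18) = r_corr · 18^0.523
  D(18) = 102.5 × 18^0.523 = 102.5 × 4.534 = 464.6 μm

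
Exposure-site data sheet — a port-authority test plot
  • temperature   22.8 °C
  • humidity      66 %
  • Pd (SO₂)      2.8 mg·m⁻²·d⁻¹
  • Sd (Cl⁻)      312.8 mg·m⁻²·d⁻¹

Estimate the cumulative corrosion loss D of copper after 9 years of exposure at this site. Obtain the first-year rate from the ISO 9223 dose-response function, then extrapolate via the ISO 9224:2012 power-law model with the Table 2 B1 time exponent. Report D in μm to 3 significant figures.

copper: T>10 °C ⇒ hinge -0.080·(22.8−10) = -1.0240
  SO₂ term: 0.0053·2.8^0.26·exp(0.059·66-1.0240) = 0.1222
  Sd branch = 0.01025·Sd^0.27·e^(0.036·RH+0.049·T) = 1.59 μm/a
  sum: 0.1222 + 1.59 → r_corr = 1.713 μm/a
Long-term exponent b (ISO 9224 Table 2, B1) = 0.667
  D(9) = 1.713 × 9^0.667 = 1.713 × 4.33 = 7.416 μm

D(9) = 7.42 μm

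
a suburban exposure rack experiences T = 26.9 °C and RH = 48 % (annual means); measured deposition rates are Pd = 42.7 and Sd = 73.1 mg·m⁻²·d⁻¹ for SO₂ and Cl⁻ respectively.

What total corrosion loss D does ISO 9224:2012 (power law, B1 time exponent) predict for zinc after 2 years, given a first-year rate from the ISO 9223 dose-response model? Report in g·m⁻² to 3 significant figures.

zinc: T>10 °C ⇒ hinge -0.071·(26.9−10) = -1.1999
  sulphur-dioxide contribution → 0.1844 μm/a
  chloride contribution → 2.919 μm/a
  total first-year rate 3.104 μm/a
Power-law: D(2) = r_corr · 2^0.813
  D(2) = 3.104 × 2^0.813 = 3.104 × 1.757 = 5.453 μm
  Mass loss = 5.453 μm × 7.14 g/cm³ = 38.93 g·m⁻²

D(2) = 38.9 g·m⁻²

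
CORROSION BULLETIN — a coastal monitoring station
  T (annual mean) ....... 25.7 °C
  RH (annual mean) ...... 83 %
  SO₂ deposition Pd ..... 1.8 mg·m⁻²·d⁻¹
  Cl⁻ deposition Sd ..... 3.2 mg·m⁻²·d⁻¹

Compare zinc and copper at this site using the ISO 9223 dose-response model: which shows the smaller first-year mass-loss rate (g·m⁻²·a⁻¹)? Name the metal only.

zinc: f(T) = -0.071·(T−10) [T>10 °C] = -1.1147
  Pd branch = 0.0129·Pd^0.44·e^(0.046·RH+f) = 0.2494 μm/a
  Cl⁻ term: 0.0175·3.2^0.57·exp(0.008·83+0.085·25.7) = 0.5862
  r_corr = 0.2494 + 0.5862 = 0.8356 μm/a
  mass loss = 0.8356 μm/a × 7.14 g/cm³ = 5.967 g·m⁻²·a⁻¹
copper: f(T) = -0.080·(T−10) [T>10 °C] = -1.2560
  Pd branch = 0.0053·Pd^0.26·e^(0.059·RH+f) = 0.2355 μm/a
  Cl⁻ term: 0.01025·3.2^0.27·exp(0.036·83+0.049·25.7) = 0.9811
  sum: 0.2355 + 0.9811 → r_corr = 1.217 μm/a
  mass loss = 1.217 μm/a × 8.96 g/cm³ = 10.9 g·m⁻²·a⁻¹
Ordering by g·m⁻²·a⁻¹: copper (10.9) > zinc (5.97)

zinc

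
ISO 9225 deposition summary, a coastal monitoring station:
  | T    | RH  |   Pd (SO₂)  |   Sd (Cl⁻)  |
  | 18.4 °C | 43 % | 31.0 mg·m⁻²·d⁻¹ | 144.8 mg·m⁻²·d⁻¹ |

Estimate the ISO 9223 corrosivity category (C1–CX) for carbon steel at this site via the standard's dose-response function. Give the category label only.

carbon steel: f(T) = -0.054·(T−10) [T>10 °C] = -0.4536
  SO₂ term: 1.77·31.0^0.52·exp(0.02·43-0.4536) = 15.85
  Sd branch = 0.102·Sd^0.62·e^(0.033·RH+0.04·T) = 19.24 μm/a
  r_corr = 15.85 + 19.24 = 35.09 μm/a
ISO 9223 Table 2 (carbon steel): 25 < 35.1 ≤ 50 μm/a ⇒ C3

C3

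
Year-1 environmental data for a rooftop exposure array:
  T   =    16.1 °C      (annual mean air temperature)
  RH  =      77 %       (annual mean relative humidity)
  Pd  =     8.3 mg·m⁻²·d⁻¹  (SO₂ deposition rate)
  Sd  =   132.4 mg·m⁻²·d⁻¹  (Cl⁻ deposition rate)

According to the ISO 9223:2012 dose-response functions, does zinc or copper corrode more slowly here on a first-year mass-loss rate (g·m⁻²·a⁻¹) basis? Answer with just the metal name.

zinc: f(T) = -0.071·(T−10) [T>10 °C] = -0.4331
  Pd branch = 0.0129·Pd^0.44·e^(0.046·RH+f) = 0.7331 μm/a
  Sd branch = 0.0175·Sd^0.57·e^(0.008·RH+0.085·T) = 2.062 μm/a
  sum: 0.7331 + 2.062 → r_corr = 2.795 μm/a
  mass loss = 2.795 μm/a × 7.14 g/cm³ = 19.96 g·m⁻²·a⁻¹
copper: T>10 °C ⇒ hinge -0.080·(16.1−10) = -0.4880
  Pd branch = 0.0053·Pd^0.26·e^(0.059·RH+f) = 0.53 μm/a
  Sd branch = 0.01025·Sd^0.27·e^(0.036·RH+0.049·T) = 1.349 μm/a
  r_corr = 0.53 + 1.349 = 1.879 μm/a
  mass loss = 1.879 μm/a × 8.96 g/cm³ = 16.84 g·m⁻²·a⁻¹
Ordering by g·m⁻²·a⁻¹: zinc (20) > copper (16.8)

copper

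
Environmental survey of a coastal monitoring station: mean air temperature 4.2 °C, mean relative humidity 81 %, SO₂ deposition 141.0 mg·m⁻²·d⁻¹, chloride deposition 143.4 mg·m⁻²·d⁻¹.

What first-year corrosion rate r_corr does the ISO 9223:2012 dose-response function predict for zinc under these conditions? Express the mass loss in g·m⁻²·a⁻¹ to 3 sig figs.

r_corr = 32.9 g·m⁻²·a⁻¹

zinc: temperature factor f = +0.038·(-5.8) = -0.2204
  SO₂ term: 0.0129·141.0^0.44·exp(0.046·81-0.2204) = 3.791
  Sd branch = 0.0175·Sd^0.57·e^(0.008·RH+0.085·T) = 0.8105 μm/a
  sum: 3.791 + 0.8105 → r_corr = 4.601 μm/a
Convert to mass loss: 4.601 μm/a × 7.14 g/cm³ = 32.85 g·m⁻²·a⁻¹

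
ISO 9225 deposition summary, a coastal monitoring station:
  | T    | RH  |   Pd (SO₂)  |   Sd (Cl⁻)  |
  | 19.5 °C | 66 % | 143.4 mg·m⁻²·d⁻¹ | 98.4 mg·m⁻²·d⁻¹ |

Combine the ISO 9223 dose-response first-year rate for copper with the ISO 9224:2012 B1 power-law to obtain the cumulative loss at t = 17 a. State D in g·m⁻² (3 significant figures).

copper: f(T) = -0.080·(T−10) [T>10 °C] = -0.7600
  sulphur-dioxide contribution → 0.4426 μm/a
  chloride contribution → 0.9901 μm/a
  ⇒ r_corr(copper) = 1.433 μm/a
ISO 9224: D(t) = r_corr · t^b with b = 0.667 (copper, B1)
  D(17) = 1.433 × 17^0.667 = 1.433 × 6.618 = 9.482 μm
  Mass loss = 9.482 μm × 8.96 g/cm³ = 84.96 g·m⁻²

D(17) = 85.0 g·m⁻²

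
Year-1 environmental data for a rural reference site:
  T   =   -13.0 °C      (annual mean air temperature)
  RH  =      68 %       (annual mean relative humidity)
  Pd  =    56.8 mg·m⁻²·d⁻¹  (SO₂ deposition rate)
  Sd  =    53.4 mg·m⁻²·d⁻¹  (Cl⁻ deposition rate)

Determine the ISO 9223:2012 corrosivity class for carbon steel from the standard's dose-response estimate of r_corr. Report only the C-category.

carbon steel: T≤10 °C ⇒ hinge +0.150·(-13.0−10) = -3.4500
  SO₂ term: 1.77·56.8^0.52·exp(0.02·68-3.4500) = 1.789
  Cl⁻ term: 0.102·53.4^0.62·exp(0.033·68+0.04·-13.0) = 6.736
  r_corr = 1.789 + 6.736 = 8.525 μm/a
8.52 μm/a falls in (1.3, 25] for carbon steel → category C2

C2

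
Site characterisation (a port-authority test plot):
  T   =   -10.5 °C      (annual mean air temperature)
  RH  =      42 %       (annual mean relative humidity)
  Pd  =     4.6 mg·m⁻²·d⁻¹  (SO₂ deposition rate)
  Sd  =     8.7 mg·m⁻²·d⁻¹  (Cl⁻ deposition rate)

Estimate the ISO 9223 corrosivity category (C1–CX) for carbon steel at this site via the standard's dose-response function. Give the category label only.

C2

carbon steel: f(T) = +0.150·(T−10) [T≤10 °C] = -3.0750
  SO₂ term: 1.77·4.6^0.52·exp(0.02·42-3.0750) = 0.4188
  Sd branch = 0.102·Sd^0.62·e^(0.033·RH+0.04·T) = 1.025 μm/a
  sum: 0.4188 + 1.025 → r_corr = 1.444 μm/a
1.44 μm/a falls in (1.3, 25] for carbon steel → category C2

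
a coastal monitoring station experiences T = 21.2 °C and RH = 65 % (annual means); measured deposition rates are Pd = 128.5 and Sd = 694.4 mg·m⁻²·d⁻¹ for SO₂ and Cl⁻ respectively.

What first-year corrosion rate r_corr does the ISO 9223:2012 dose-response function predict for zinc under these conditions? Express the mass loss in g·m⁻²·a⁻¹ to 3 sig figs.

r_corr = 60.1 g·m⁻²·a⁻¹

zinc: T>10 °C ⇒ hinge -0.071·(21.2−10) = -0.7952
  SO₂ term: 0.0129·128.5^0.44·exp(0.046·65-0.7952) = 0.9811
  Sd branch = 0.0175·Sd^0.57·e^(0.008·RH+0.085·T) = 7.433 μm/a
  sum: 0.9811 + 7.433 → r_corr = 8.414 μm/a
Convert to mass loss: 8.414 μm/a × 7.14 g/cm³ = 60.08 g·m⁻²·a⁻¹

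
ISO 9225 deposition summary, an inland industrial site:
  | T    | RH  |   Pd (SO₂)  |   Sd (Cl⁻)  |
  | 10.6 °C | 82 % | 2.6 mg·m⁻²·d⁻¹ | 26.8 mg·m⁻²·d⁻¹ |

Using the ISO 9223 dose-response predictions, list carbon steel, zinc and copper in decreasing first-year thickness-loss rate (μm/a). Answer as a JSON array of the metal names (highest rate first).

["carbon steel", "copper", "zinc"]

carbon steel: T>10 °C ⇒ hinge -0.054·(10.6−10) = -0.0324
  SO₂ term: 1.77·2.6^0.52·exp(0.02·82-0.0324) = 14.52
  Sd branch = 0.102·Sd^0.62·e^(0.033·RH+0.04·T) = 17.92 μm/a
  sum: 14.52 + 17.92 → r_corr = 32.44 μm/a
zinc: T>10 °C ⇒ hinge -0.071·(10.6−10) = -0.0426
  Pd branch = 0.0129·Pd^0.44·e^(0.046·RH+f) = 0.8182 μm/a
  Sd branch = 0.0175·Sd^0.57·e^(0.008·RH+0.085·T) = 0.5411 μm/a
  r_corr = 0.8182 + 0.5411 = 1.359 μm/a
copper: T>10 °C ⇒ hinge -0.080·(10.6−10) = -0.0480
  SO₂ term: 0.0053·2.6^0.26·exp(0.059·82-0.0480) = 0.8174
  Sd branch = 0.01025·Sd^0.27·e^(0.036·RH+0.049·T) = 0.8015 μm/a
  sum: 0.8174 + 0.8015 → r_corr = 1.619 μm/a
Ordering by μm/a: carbon steel (32.4) > copper (1.62) > zinc (1.36)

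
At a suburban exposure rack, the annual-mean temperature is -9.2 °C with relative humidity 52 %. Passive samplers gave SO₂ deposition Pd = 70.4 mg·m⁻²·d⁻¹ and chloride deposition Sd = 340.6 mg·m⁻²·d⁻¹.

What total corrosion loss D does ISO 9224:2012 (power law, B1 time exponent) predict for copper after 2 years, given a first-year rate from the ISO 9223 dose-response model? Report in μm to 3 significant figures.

copper: T≤10 °C ⇒ hinge +0.126·(-9.2−10) = -2.4192
  sulphur-dioxide contribution → 0.03065 μm/a
  chloride contribution → 0.205 μm/a
  ⇒ r_corr(copper) = 0.2356 μm/a
Long-term exponent b (ISO 9224 Table 2, B1) = 0.667
  D(2) = 0.2356 × 2^0.667 = 0.2356 × 1.588 = 0.3741 μm

D(2) = 0.374 μm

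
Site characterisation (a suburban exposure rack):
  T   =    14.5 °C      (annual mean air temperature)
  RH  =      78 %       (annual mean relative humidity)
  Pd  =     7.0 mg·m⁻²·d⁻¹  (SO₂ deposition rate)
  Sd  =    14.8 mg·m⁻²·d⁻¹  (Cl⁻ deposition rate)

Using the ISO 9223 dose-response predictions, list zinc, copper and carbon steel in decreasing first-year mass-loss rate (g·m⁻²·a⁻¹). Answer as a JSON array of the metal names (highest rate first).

zinc: temperature factor f = -0.071·(4.5) = -0.3195
  Pd branch = 0.0129·Pd^0.44·e^(0.046·RH+f) = 0.7979 μm/a
  Sd branch = 0.0175·Sd^0.57·e^(0.008·RH+0.085·T) = 0.5204 μm/a
  r_corr = 0.7979 + 0.5204 = 1.318 μm/a
  mass loss = 1.318 μm/a × 7.14 g/cm³ = 9.412 g·m⁻²·a⁻¹
copper: temperature factor f = -0.080·(4.5) = -0.3600
  Pd branch = 0.0053·Pd^0.26·e^(0.059·RH+f) = 0.6113 μm/a
  Cl⁻ term: 0.01025·14.8^0.27·exp(0.036·78+0.049·14.5) = 0.7157
  r_corr = 0.6113 + 0.7157 = 1.327 μm/a
  mass loss = 1.327 μm/a × 8.96 g/cm³ = 11.89 g·m⁻²·a⁻¹
carbon steel: temperature factor f = -0.054·(4.5) = -0.2430
  SO₂ term: 1.77·7.0^0.52·exp(0.02·78-0.2430) = 18.17
  Sd branch = 0.102·Sd^0.62·e^(0.033·RH+0.04·T) = 12.7 μm/a
  sum: 18.17 + 12.7 → r_corr = 30.88 μm/a
  mass loss = 30.88 μm/a × 7.85 g/cm³ = 242.4 g·m⁻²·a⁻¹
Ordering by g·m⁻²·a⁻¹: carbon steel (242) > copper (11.9) > zinc (9.41)

["carbon steel", "copper", "zinc"]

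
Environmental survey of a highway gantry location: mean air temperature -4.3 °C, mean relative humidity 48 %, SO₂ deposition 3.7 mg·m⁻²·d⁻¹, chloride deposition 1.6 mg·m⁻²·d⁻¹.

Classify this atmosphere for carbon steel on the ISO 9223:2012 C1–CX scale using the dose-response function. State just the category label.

C2

carbon steel: temperature factor f = +0.150·(-14.3) = -2.1450
  sulphur-dioxide contribution → 1.069 μm/a
  chloride contribution → 0.5602 μm/a
  total first-year rate 1.629 μm/a
1.63 μm/a falls in (1.3, 25] for carbon steel → category C2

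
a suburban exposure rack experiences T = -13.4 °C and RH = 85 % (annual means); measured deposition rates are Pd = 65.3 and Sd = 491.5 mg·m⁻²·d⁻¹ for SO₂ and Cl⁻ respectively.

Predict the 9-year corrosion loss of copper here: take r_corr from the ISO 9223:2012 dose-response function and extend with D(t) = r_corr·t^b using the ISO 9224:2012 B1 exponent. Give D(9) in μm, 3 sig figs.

copper: T≤10 °C ⇒ hinge +0.126·(-13.4−10) = -2.9484
  sulphur-dioxide contribution → 0.1241 μm/a
  chloride contribution → 0.6043 μm/a
  ⇒ r_corr(copper) = 0.7283 μm/a
ISO 9224: D(t) = r_corr · t^b with b = 0.667 (copper, B1)
  D(9) = 0.7283 × 9^0.667 = 0.7283 × 4.33 = 3.154 μm

D(9) = 3.15 μm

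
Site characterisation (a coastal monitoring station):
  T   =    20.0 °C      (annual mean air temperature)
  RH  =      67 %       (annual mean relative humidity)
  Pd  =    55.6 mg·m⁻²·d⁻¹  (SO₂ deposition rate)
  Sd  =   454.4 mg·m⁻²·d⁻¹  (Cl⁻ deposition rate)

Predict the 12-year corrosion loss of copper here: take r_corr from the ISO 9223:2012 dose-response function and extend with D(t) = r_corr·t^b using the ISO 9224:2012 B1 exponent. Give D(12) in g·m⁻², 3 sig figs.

copper: T>10 °C ⇒ hinge -0.080·(20.0−10) = -0.8000
  Pd branch = 0.0053·Pd^0.26·e^(0.059·RH+f) = 0.3526 μm/a
  Cl⁻ term: 0.01025·454.4^0.27·exp(0.036·67+0.049·20.0) = 1.59
  r_corr = 0.3526 + 1.59 = 1.942 μm/a
ISO 9224: D(t) = r_corr · t^b with b = 0.667 (copper, B1)
  D(12) = 1.942 × 12^0.667 = 1.942 × 5.246 = 10.19 μm
  Mass loss = 10.19 μm × 8.96 g/cm³ = 91.3 g·m⁻²

D(12) = 91.3 g·m⁻²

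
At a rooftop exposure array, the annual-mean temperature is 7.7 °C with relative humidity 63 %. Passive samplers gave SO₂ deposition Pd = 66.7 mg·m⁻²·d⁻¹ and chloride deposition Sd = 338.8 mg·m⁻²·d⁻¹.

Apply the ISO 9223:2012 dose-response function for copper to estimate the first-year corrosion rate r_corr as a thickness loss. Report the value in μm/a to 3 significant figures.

copper: temperature factor f = +0.126·(-2.3) = -0.2898
  SO₂ term: 0.0053·66.7^0.26·exp(0.059·63-0.2898) = 0.4864
  Cl⁻ term: 0.01025·338.8^0.27·exp(0.036·63+0.049·7.7) = 0.6961
  r_corr = 0.4864 + 0.6961 = 1.182 μm/a

r_corr = 1.18 μm/a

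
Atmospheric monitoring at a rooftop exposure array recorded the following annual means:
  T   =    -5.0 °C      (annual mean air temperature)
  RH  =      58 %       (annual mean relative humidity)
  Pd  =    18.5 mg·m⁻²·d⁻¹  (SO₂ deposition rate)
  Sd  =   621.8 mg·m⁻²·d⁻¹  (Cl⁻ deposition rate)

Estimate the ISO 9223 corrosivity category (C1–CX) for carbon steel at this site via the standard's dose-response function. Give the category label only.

carbon steel: temperature factor f = +0.150·(-15.0) = -2.2500
  SO₂ term: 1.77·18.5^0.52·exp(0.02·58-2.2500) = 2.713
  Cl⁻ term: 0.102·621.8^0.62·exp(0.033·58+0.04·-5.0) = 30.55
  r_corr = 2.713 + 30.55 = 33.27 μm/a
ISO 9223 Table 2 (carbon steel): 25 < 33.3 ≤ 50 μm/a ⇒ C3

C3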